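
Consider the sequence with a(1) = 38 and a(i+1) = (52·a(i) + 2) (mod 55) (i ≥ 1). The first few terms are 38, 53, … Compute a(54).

33

We have a(1) = 38; a(2) = 53; a(3) = 8; a(4) = 33; a(5) = 13; a(6) = 18; a(7) = 3; a(8) = 48; a(9) = 23; a(10) = 43; a(11) = 38.
The sequence repeats with period 10.
(54 - 1) mod 10 = 3, so a(54) = a(4) = 33.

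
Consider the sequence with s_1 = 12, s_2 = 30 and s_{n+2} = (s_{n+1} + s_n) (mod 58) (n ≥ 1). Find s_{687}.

Computing terms: s_1 = 12,  s_2 = 30,  s_3 = 42,  s_4 = 14,  s_5 = 56,  s_6 = 12,  s_7 = 10,  s_8 = 22,  s_9 = 32,  s_{10} = 54,  s_{11} = 28,  s_{12} = 24,  s_{13} = 52,  s_{14} = 18,  s_{15} = 12,  s_{16} = 30.
Since (s_{15}, s_{16}) = (s_1, s_2) = (12, 30) (two consecutive terms determine the rest), the sequence is periodic with period 14.
So s_{687} = s_{1 + ((687-1) mod 14)} = s_1 = 12.

12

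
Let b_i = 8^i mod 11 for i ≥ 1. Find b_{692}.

Computing terms: b_1 = 8; b_2 = 9; b_3 = 6; b_4 = 4; b_5 = 10; b_6 = 3; b_7 = 2; b_8 = 5; b_9 = 7; b_{10} = 1; b_{11} = 8.
Since b_{11} = b_1 = 8, the sequence is periodic with period 10.
(692 - 1) mod 10 = 1, so b_{692} = b_2 = 9.

9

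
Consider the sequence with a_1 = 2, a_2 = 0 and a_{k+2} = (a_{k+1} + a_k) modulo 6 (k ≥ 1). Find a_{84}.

We have a_1 = 2, a_2 = 0, a_3 = 2, a_4 = 2, a_5 = 4, a_6 = 0, a_7 = 4, a_8 = 4, a_9 = 2, a_{10} = 0.
Since (a_9, a_{10}) = (a_1, a_2) = (2, 0) (two consecutive terms determine the rest), the sequence is periodic with period 8.
(84 - 1) mod 8 = 3, so a_{84} = a_4 = 2.

2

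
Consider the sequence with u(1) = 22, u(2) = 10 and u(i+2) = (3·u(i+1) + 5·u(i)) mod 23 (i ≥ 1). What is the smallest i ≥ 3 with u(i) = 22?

Listing terms: u(1) = 22; u(2) = 10; u(3) = 2; u(4) = 10; u(5) = 17; u(6) = 9; u(7) = 20; u(8) = 13; u(9) = 1; u(10) = 22; u(11) = 2; u(12) = 1; u(13) = 13; u(14) = 21; u(15) = 13; u(16) = 6; u(17) = 14; u(18) = 3; u(19) = 10; u(20) = 22; u(21) = 1; u(22) = 21; u(23) = 22; u(24) = 10.
Since (u(23), u(24)) = (u(1), u(2)) = (22, 10) (two consecutive terms determine the rest), the sequence is periodic with period 22.
The value 22 first appears (with i ≥ 3) at u(10).

10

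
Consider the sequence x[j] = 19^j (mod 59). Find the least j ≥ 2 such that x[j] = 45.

Listing terms: x[1] = 19; x[2] = 7; x[3] = 15; x[4] = 49; x[5] = 46; x[6] = 48; x[7] = 27; x[8] = 41; x[9] = 12; x[10] = 51; x[11] = 25; x[12] = 3; x[13] = 57; x[14] = 21; x[15] = 45; x[16] = 29; x[17] = 20; x[18] = 26; x[19] = 22; x[20] = 5; x[21] = 36; x[22] = 35; x[23] = 16; x[24] = 9; x[25] = 53; x[26] = 4; x[27] = 17; x[28] = 28; x[29] = 1; x[30] = 19.
Since x[30] = x[1] = 19, the sequence is periodic with period 29.
The value 45 first appears (with j ≥ 2) at x[15].

15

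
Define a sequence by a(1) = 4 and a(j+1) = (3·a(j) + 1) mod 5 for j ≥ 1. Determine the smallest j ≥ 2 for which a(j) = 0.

Listing terms: a(1) = 4,  a(2) = 3,  a(3) = 0,  a(4) = 1,  a(5) = 4.
Since a(5) = a(1) = 4, the sequence is periodic with period 4.
The value 0 first appears (with j ≥ 2) at a(3).

3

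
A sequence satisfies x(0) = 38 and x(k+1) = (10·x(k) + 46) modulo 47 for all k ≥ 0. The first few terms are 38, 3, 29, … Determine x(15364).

x(0) = 38; x(1) = 3; x(2) = 29; x(3) = 7; x(4) = 22; x(5) = 31; x(6) = 27; x(7) = 34; x(8) = 10; x(9) = 5; x(10) = 2; x(11) = 19; x(12) = 1; x(13) = 9; x(14) = 42; x(15) = 43; x(16) = 6; x(17) = 12; x(18) = 25; x(19) = 14; x(20) = 45; x(21) = 26; x(22) = 24; x(23) = 4; x(24) = 39; x(25) = 13; x(26) = 35; x(27) = 20; x(28) = 11; x(29) = 15; x(30) = 8; x(31) = 32; x(32) = 37; x(33) = 40; x(34) = 23; x(35) = 41; x(36) = 33; x(37) = 0; x(38) = 46; x(39) = 36; x(40) = 30; x(41) = 17; x(42) = 28; x(43) = 44; x(44) = 16; x(45) = 18; x(46) = 38.
The sequence repeats with period 46.
(15364 - 0) mod 46 = 0, so x(15364) = x(0) = 38.

38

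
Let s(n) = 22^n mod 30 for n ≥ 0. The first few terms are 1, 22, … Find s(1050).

Computing terms: s(0) = 1; s(1) = 22; s(2) = 4; s(3) = 28; s(4) = 16; s(5) = 22.
Since s(5) = s(1) = 22, the sequence is eventually periodic: after a pre-period of length 1 it cycles with period 4.
For n ≥ 1, s(n) depends only on (n - 1) mod 4. (1050 - 1) mod 4 = 1, so s(1050) = s(2) = 4.

4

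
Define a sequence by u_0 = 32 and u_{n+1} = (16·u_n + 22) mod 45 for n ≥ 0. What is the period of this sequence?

We have u_0 = 32,  u_1 = 39,  u_2 = 16,  u_3 = 8,  u_4 = 15,  u_5 = 37,  u_6 = 29,  u_7 = 36,  u_8 = 13,  u_9 = 5,  u_{10} = 12,  u_{11} = 34,  u_{12} = 26,  u_{13} = 33,  u_{14} = 10,  u_{15} = 2,  u_{16} = 9,  u_{17} = 31,  u_{18} = 23,  u_{19} = 30,  u_{20} = 7,  u_{21} = 44,  u_{22} = 6,  u_{23} = 28,  u_{24} = 20,  u_{25} = 27,  u_{26} = 4,  u_{27} = 41,  u_{28} = 3,  u_{29} = 25,  u_{30} = 17,  u_{31} = 24,  u_{32} = 1,  u_{33} = 38,  u_{34} = 0,  u_{35} = 22,  u_{36} = 14,  u_{37} = 21,  u_{38} = 43,  u_{39} = 35,  u_{40} = 42,  u_{41} = 19,  u_{42} = 11,  u_{43} = 18,  u_{44} = 40,  u_{45} = 32.
The sequence repeats with period 45.

45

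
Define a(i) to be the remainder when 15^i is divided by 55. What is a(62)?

Computing terms: a(1) = 15, a(2) = 5, a(3) = 20, a(4) = 25, a(5) = 45, a(6) = 15.
The sequence repeats with period 5.
(62 - 1) mod 5 = 1, so a(62) = a(2) = 5.

5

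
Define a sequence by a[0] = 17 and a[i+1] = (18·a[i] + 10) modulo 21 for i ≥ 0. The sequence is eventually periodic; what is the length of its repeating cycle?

3

Listing terms: a[0] = 17; a[1] = 1; a[2] = 7; a[3] = 10; a[4] = 1.
Since a[4] = a[1] = 1, the sequence is eventually periodic: after a pre-period of length 1 it cycles with period 3.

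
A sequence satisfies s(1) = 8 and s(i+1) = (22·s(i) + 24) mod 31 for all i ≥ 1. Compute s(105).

Computing terms: s(1) = 8; s(2) = 14; s(3) = 22; s(4) = 12; s(5) = 9; s(6) = 5; s(7) = 10; s(8) = 27; s(9) = 29; s(10) = 11; s(11) = 18; s(12) = 17; s(13) = 26; s(14) = 7; s(15) = 23; s(16) = 3; s(17) = 28; s(18) = 20; s(19) = 30; s(20) = 2; s(21) = 6; s(22) = 1; s(23) = 15; s(24) = 13; s(25) = 0; s(26) = 24; s(27) = 25; s(28) = 16; s(29) = 4; s(30) = 19; s(31) = 8.
The sequence repeats with period 30.
So s(105) = s(1 + ((105-1) mod 30)) = s(15) = 23.

23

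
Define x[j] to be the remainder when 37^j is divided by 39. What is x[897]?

34

x[0] = 1,  x[1] = 37,  x[2] = 4,  x[3] = 31,  x[4] = 16,  x[5] = 7,  x[6] = 25,  x[7] = 28,  x[8] = 22,  x[9] = 34,  x[10] = 10,  x[11] = 19,  x[12] = 1.
Since x[12] = x[0] = 1, the sequence is periodic with period 12.
So x[897] = x[0 + ((897-0) mod 12)] = x[9] = 34.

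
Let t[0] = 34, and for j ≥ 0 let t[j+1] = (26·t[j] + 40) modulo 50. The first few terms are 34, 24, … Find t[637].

Computing terms: t[0] = 34,  t[1] = 24,  t[2] = 14,  t[3] = 4,  t[4] = 44,  t[5] = 34.
Since t[5] = t[0] = 34, the sequence is periodic with period 5.
(637 - 0) mod 5 = 2, so t[637] = t[2] = 14.

14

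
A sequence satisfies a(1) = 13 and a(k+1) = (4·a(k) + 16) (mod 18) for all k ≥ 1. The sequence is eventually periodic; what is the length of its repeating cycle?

9

a(1) = 13,  a(2) = 14,  a(3) = 0,  a(4) = 16,  a(5) = 8,  a(6) = 12,  a(7) = 10,  a(8) = 2,  a(9) = 6,  a(10) = 4,  a(11) = 14.
Since a(11) = a(2) = 14, the sequence is eventually periodic: after a pre-period of length 1 it cycles with period 9.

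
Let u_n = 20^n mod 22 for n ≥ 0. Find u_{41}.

20

We have u_0 = 1; u_1 = 20; u_2 = 4; u_3 = 14; u_4 = 16; u_5 = 12; u_6 = 20.
Since u_6 = u_1 = 20, the sequence is eventually periodic: after a pre-period of length 1 it cycles with period 5.
For n ≥ 1, u_n depends only on (n - 1) mod 5. (41 - 1) mod 5 = 0, so u_{41} = u_1 = 20.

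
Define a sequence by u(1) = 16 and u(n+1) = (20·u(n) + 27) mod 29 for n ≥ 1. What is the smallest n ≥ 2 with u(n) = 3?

Computing terms: u(1) = 16,  u(2) = 28,  u(3) = 7,  u(4) = 22,  u(5) = 3,  u(6) = 0,  u(7) = 27,  u(8) = 16.
The sequence repeats with period 7.
The value 3 first appears (with n ≥ 2) at u(5).

5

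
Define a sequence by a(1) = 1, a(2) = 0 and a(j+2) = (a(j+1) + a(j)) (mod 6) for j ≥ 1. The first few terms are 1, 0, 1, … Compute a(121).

Computing terms: a(1) = 1, a(2) = 0, a(3) = 1, a(4) = 1, a(5) = 2, a(6) = 3, a(7) = 5, a(8) = 2, a(9) = 1, a(10) = 3, a(11) = 4, a(12) = 1, a(13) = 5, a(14) = 0, a(15) = 5, a(16) = 5, a(17) = 4, a(18) = 3, a(19) = 1, a(20) = 4, a(21) = 5, a(22) = 3, a(23) = 2, a(24) = 5, a(25) = 1, a(26) = 0.
Since (a(25), a(26)) = (a(1), a(2)) = (1, 0) (two consecutive terms determine the rest), the sequence is periodic with period 24.
(121 - 1) mod 24 = 0, so a(121) = a(1) = 1.

1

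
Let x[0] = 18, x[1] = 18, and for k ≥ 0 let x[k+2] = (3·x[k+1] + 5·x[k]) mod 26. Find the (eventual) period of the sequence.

Computing terms: x[0] = 18,  x[1] = 18,  x[2] = 14,  x[3] = 2,  x[4] = 24,  x[5] = 4,  x[6] = 2,  x[7] = 0,  x[8] = 10,  x[9] = 4,  x[10] = 10,  x[11] = 24,  x[12] = 18,  x[13] = 18.
Since (x[12], x[13]) = (x[0], x[1]) = (18, 18) (two consecutive terms determine the rest), the sequence is periodic with period 12.

12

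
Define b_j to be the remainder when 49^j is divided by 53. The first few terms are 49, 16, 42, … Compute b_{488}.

46

b_1 = 49; b_2 = 16; b_3 = 42; b_4 = 44; b_5 = 36; b_6 = 15; b_7 = 46; b_8 = 28; b_9 = 47; b_{10} = 24; b_{11} = 10; b_{12} = 13; b_{13} = 1; b_{14} = 49.
Since b_{14} = b_1 = 49, the sequence is periodic with period 13.
(488 - 1) mod 13 = 6, so b_{488} = b_7 = 46.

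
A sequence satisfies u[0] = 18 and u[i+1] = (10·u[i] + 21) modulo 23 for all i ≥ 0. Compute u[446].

20

u[0] = 18, u[1] = 17, u[2] = 7, u[3] = 22, u[4] = 11, u[5] = 16, u[6] = 20, u[7] = 14, u[8] = 0, u[9] = 21, u[10] = 1, u[11] = 8, u[12] = 9, u[13] = 19, u[14] = 4, u[15] = 15, u[16] = 10, u[17] = 6, u[18] = 12, u[19] = 3, u[20] = 5, u[21] = 2, u[22] = 18.
The sequence repeats with period 22.
(446 - 0) mod 22 = 6, so u[446] = u[6] = 20.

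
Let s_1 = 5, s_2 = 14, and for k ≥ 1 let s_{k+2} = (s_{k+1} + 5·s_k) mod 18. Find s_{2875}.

17

Listing terms: s_1 = 5, s_2 = 14, s_3 = 3, s_4 = 1, s_5 = 16, s_6 = 3, s_7 = 11, s_8 = 8, s_9 = 9, s_{10} = 13, s_{11} = 4, s_{12} = 15, s_{13} = 17, s_{14} = 2, s_{15} = 15, s_{16} = 7, s_{17} = 10, s_{18} = 9, s_{19} = 5, s_{20} = 14.
Since (s_{19}, s_{20}) = (s_1, s_2) = (5, 14) (two consecutive terms determine the rest), the sequence is periodic with period 18.
So s_{2875} = s_{1 + ((2875-1) mod 18)} = s_{13} = 17.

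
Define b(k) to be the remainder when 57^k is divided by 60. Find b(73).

57

Listing terms: b(0) = 1,  b(1) = 57,  b(2) = 9,  b(3) = 33,  b(4) = 21,  b(5) = 57.
Since b(5) = b(1) = 57, the sequence is eventually periodic: after a pre-period of length 1 it cycles with period 4.
For k ≥ 1, b(k) depends only on (k - 1) mod 4. (73 - 1) mod 4 = 0, so b(73) = b(1) = 57.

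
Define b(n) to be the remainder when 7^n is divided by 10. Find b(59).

3

We have b(1) = 7, b(2) = 9, b(3) = 3, b(4) = 1, b(5) = 7.
The sequence repeats with period 4.
(59 - 1) mod 4 = 2, so b(59) = b(3) = 3.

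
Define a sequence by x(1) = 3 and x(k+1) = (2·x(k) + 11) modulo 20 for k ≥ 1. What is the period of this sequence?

4

x(1) = 3; x(2) = 17; x(3) = 5; x(4) = 1; x(5) = 13; x(6) = 17.
Since x(6) = x(2) = 17, the sequence is eventually periodic: after a pre-period of length 1 it cycles with period 4.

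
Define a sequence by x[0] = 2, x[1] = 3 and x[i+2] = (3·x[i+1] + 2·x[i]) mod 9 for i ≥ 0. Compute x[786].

Listing terms: x[0] = 2, x[1] = 3, x[2] = 4, x[3] = 0, x[4] = 8, x[5] = 6, x[6] = 7, x[7] = 6, x[8] = 5, x[9] = 0, x[10] = 1, x[11] = 3, x[12] = 2, x[13] = 3.
The sequence repeats with period 12.
(786 - 0) mod 12 = 6, so x[786] = x[6] = 7.

7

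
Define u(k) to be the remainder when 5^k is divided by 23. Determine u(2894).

u(0) = 1, u(1) = 5, u(2) = 2, u(3) = 10, u(4) = 4, u(5) = 20, u(6) = 8, u(7) = 17, u(8) = 16, u(9) = 11, u(10) = 9, u(11) = 22, u(12) = 18, u(13) = 21, u(14) = 13, u(15) = 19, u(16) = 3, u(17) = 15, u(18) = 6, u(19) = 7, u(20) = 12, u(21) = 14, u(22) = 1.
Since u(22) = u(0) = 1, the sequence is periodic with period 22.
So u(2894) = u(0 + ((2894-0) mod 22)) = u(12) = 18.

18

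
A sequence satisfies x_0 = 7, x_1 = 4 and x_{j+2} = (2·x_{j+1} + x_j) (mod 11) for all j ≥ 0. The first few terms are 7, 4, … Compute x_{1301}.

Computing terms: x_0 = 7,  x_1 = 4,  x_2 = 4,  x_3 = 1,  x_4 = 6,  x_5 = 2,  x_6 = 10,  x_7 = 0,  x_8 = 10,  x_9 = 9,  x_{10} = 6,  x_{11} = 10,  x_{12} = 4,  x_{13} = 7,  x_{14} = 7,  x_{15} = 10,  x_{16} = 5,  x_{17} = 9,  x_{18} = 1,  x_{19} = 0,  x_{20} = 1,  x_{21} = 2,  x_{22} = 5,  x_{23} = 1,  x_{24} = 7,  x_{25} = 4.
Since (x_{24}, x_{25}) = (x_0, x_1) = (7, 4) (two consecutive terms determine the rest), the sequence is periodic with period 24.
So x_{1301} = x_{0 + ((1301-0) mod 24)} = x_5 = 2.

2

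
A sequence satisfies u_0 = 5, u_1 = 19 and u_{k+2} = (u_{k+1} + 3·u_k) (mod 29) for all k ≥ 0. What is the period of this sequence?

28

u_0 = 5; u_1 = 19; u_2 = 5; u_3 = 4; u_4 = 19; u_5 = 2; u_6 = 1; u_7 = 7; u_8 = 10; u_9 = 2; u_{10} = 3; u_{11} = 9; u_{12} = 18; u_{13} = 16; u_{14} = 12; u_{15} = 2; u_{16} = 9; u_{17} = 15; u_{18} = 13; u_{19} = 0; u_{20} = 10; u_{21} = 10; u_{22} = 11; u_{23} = 12; u_{24} = 16; u_{25} = 23; u_{26} = 13; u_{27} = 24; u_{28} = 5; u_{29} = 19.
The sequence repeats with period 28.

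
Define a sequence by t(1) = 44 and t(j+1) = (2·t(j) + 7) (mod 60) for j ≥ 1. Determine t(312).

t(1) = 44,  t(2) = 35,  t(3) = 17,  t(4) = 41,  t(5) = 29,  t(6) = 5,  t(7) = 17.
Since t(7) = t(3) = 17, the sequence is eventually periodic: after a pre-period of length 2 it cycles with period 4.
For j ≥ 3, t(j) depends only on (j - 3) mod 4. (312 - 3) mod 4 = 1, so t(312) = t(4) = 41.

41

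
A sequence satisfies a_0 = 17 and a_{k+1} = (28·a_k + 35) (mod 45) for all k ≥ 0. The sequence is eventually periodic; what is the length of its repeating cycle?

36

Computing terms: a_0 = 17; a_1 = 16; a_2 = 33; a_3 = 14; a_4 = 22; a_5 = 21; a_6 = 38; a_7 = 19; a_8 = 27; a_9 = 26; a_{10} = 43; a_{11} = 24; a_{12} = 32; a_{13} = 31; a_{14} = 3; a_{15} = 29; a_{16} = 37; a_{17} = 36; a_{18} = 8; a_{19} = 34; a_{20} = 42; a_{21} = 41; a_{22} = 13; a_{23} = 39; a_{24} = 2; a_{25} = 1; a_{26} = 18; a_{27} = 44; a_{28} = 7; a_{29} = 6; a_{30} = 23; a_{31} = 4; a_{32} = 12; a_{33} = 11; a_{34} = 28; a_{35} = 9; a_{36} = 17.
Since a_{36} = a_0 = 17, the sequence is periodic with period 36.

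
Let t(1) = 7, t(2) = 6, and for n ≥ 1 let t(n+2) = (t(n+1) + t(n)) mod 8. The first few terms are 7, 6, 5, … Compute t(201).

1

We have t(1) = 7, t(2) = 6, t(3) = 5, t(4) = 3, t(5) = 0, t(6) = 3, t(7) = 3, t(8) = 6, t(9) = 1, t(10) = 7, t(11) = 0, t(12) = 7, t(13) = 7, t(14) = 6.
The sequence repeats with period 12.
So t(201) = t(1 + ((201-1) mod 12)) = t(9) = 1.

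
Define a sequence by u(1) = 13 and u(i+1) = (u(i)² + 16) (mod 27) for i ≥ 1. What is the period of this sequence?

Listing terms: u(1) = 13, u(2) = 23, u(3) = 5, u(4) = 14, u(5) = 23.
Since u(5) = u(2) = 23, the sequence is eventually periodic: after a pre-period of length 1 it cycles with period 3.

3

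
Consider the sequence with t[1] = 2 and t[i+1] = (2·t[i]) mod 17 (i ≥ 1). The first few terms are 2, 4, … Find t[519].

Computing terms: t[1] = 2,  t[2] = 4,  t[3] = 8,  t[4] = 16,  t[5] = 15,  t[6] = 13,  t[7] = 9,  t[8] = 1,  t[9] = 2.
Since t[9] = t[1] = 2, the sequence is periodic with period 8.
(519 - 1) mod 8 = 6, so t[519] = t[7] = 9.

9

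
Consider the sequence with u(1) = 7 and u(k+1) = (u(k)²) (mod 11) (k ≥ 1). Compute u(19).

3

Computing terms: u(1) = 7,  u(2) = 5,  u(3) = 3,  u(4) = 9,  u(5) = 4,  u(6) = 5.
Since u(6) = u(2) = 5, the sequence is eventually periodic: after a pre-period of length 1 it cycles with period 4.
For k ≥ 2, u(k) depends only on (k - 2) mod 4. (19 - 2) mod 4 = 1, so u(19) = u(3) = 3.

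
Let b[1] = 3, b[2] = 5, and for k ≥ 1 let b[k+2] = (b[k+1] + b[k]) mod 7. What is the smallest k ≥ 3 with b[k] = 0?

Listing terms: b[1] = 3; b[2] = 5; b[3] = 1; b[4] = 6; b[5] = 0; b[6] = 6; b[7] = 6; b[8] = 5; b[9] = 4; b[10] = 2; b[11] = 6; b[12] = 1; b[13] = 0; b[14] = 1; b[15] = 1; b[16] = 2; b[17] = 3; b[18] = 5.
Since (b[17], b[18]) = (b[1], b[2]) = (3, 5) (two consecutive terms determine the rest), the sequence is periodic with period 16.
The value 0 first appears (with k ≥ 3) at b[5].

5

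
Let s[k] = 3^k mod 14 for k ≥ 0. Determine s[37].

s[0] = 1, s[1] = 3, s[2] = 9, s[3] = 13, s[4] = 11, s[5] = 5, s[6] = 1.
Since s[6] = s[0] = 1, the sequence is periodic with period 6.
So s[37] = s[0 + ((37-0) mod 6)] = s[1] = 3.

3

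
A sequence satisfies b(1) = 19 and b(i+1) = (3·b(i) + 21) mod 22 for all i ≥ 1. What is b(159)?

5

Computing terms: b(1) = 19,  b(2) = 12,  b(3) = 13,  b(4) = 16,  b(5) = 3,  b(6) = 8,  b(7) = 1,  b(8) = 2,  b(9) = 5,  b(10) = 14,  b(11) = 19.
The sequence repeats with period 10.
(159 - 1) mod 10 = 8, so b(159) = b(9) = 5.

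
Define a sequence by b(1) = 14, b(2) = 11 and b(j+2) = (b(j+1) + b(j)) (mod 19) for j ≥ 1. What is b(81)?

Listing terms: b(1) = 14,  b(2) = 11,  b(3) = 6,  b(4) = 17,  b(5) = 4,  b(6) = 2,  b(7) = 6,  b(8) = 8,  b(9) = 14,  b(10) = 3,  b(11) = 17,  b(12) = 1,  b(13) = 18,  b(14) = 0,  b(15) = 18,  b(16) = 18,  b(17) = 17,  b(18) = 16,  b(19) = 14,  b(20) = 11.
Since (b(19), b(20)) = (b(1), b(2)) = (14, 11) (two consecutive terms determine the rest), the sequence is periodic with period 18.
(81 - 1) mod 18 = 8, so b(81) = b(9) = 14.

14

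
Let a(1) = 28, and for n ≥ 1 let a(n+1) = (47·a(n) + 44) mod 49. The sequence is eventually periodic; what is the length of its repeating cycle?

a(1) = 28, a(2) = 37, a(3) = 19, a(4) = 6, a(5) = 32, a(6) = 29, a(7) = 35, a(8) = 23, a(9) = 47, a(10) = 48, a(11) = 46, a(12) = 1, a(13) = 42, a(14) = 9, a(15) = 26, a(16) = 41, a(17) = 11, a(18) = 22, a(19) = 0, a(20) = 44, a(21) = 5, a(22) = 34, a(23) = 25, a(24) = 43, a(25) = 7, a(26) = 30, a(27) = 33, a(28) = 27, a(29) = 39, a(30) = 15, a(31) = 14, a(32) = 16, a(33) = 12, a(34) = 20, a(35) = 4, a(36) = 36, a(37) = 21, a(38) = 2, a(39) = 40, a(40) = 13, a(41) = 18, a(42) = 8, a(43) = 28.
Since a(43) = a(1) = 28, the sequence is periodic with period 42.

42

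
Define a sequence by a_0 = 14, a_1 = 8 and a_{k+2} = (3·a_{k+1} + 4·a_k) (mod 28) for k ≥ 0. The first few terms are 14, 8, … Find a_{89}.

Computing terms: a_0 = 14; a_1 = 8; a_2 = 24; a_3 = 20; a_4 = 16; a_5 = 16; a_6 = 0; a_7 = 8; a_8 = 24.
Since (a_7, a_8) = (a_1, a_2) = (8, 24) (two consecutive terms determine the rest), the sequence is eventually periodic: after a pre-period of length 1 it cycles with period 6.
For k ≥ 1, a_k depends only on (k - 1) mod 6. (89 - 1) mod 6 = 4, so a_{89} = a_5 = 16.

16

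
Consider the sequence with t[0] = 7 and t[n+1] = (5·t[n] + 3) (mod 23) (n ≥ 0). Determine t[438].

We have t[0] = 7, t[1] = 15, t[2] = 9, t[3] = 2, t[4] = 13, t[5] = 22, t[6] = 21, t[7] = 16, t[8] = 14, t[9] = 4, t[10] = 0, t[11] = 3, t[12] = 18, t[13] = 1, t[14] = 8, t[15] = 20, t[16] = 11, t[17] = 12, t[18] = 17, t[19] = 19, t[20] = 6, t[21] = 10, t[22] = 7.
Since t[22] = t[0] = 7, the sequence is periodic with period 22.
(438 - 0) mod 22 = 20, so t[438] = t[20] = 6.

6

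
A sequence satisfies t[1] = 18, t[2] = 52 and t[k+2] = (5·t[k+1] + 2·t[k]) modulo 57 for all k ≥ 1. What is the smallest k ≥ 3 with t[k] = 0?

10

t[1] = 18; t[2] = 52; t[3] = 11; t[4] = 45; t[5] = 19; t[6] = 14; t[7] = 51; t[8] = 55; t[9] = 35; t[10] = 0; t[11] = 13; t[12] = 8; t[13] = 9; t[14] = 4; t[15] = 38; t[16] = 27; t[17] = 40; t[18] = 26; t[19] = 39; t[20] = 19; t[21] = 2; t[22] = 48; t[23] = 16; t[24] = 5; t[25] = 0; t[26] = 10; t[27] = 50; t[28] = 42; t[29] = 25; t[30] = 38; t[31] = 12; t[32] = 22; t[33] = 20; t[34] = 30; t[35] = 19; t[36] = 41; t[37] = 15; t[38] = 43; t[39] = 17; t[40] = 0; t[41] = 34; t[42] = 56; t[43] = 6; t[44] = 28; t[45] = 38; t[46] = 18; t[47] = 52.
Since (t[46], t[47]) = (t[1], t[2]) = (18, 52) (two consecutive terms determine the rest), the sequence is periodic with period 45.
The value 0 first appears (with k ≥ 3) at t[10].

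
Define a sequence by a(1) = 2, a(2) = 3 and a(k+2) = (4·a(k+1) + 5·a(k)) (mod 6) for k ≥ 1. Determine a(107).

Computing terms: a(1) = 2; a(2) = 3; a(3) = 4; a(4) = 1; a(5) = 0; a(6) = 5; a(7) = 2; a(8) = 3.
Since (a(7), a(8)) = (a(1), a(2)) = (2, 3) (two consecutive terms determine the rest), the sequence is periodic with period 6.
So a(107) = a(1 + ((107-1) mod 6)) = a(5) = 0.

0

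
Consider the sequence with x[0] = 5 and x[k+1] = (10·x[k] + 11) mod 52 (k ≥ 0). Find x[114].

5

x[0] = 5; x[1] = 9; x[2] = 49; x[3] = 33; x[4] = 29; x[5] = 41; x[6] = 5.
Since x[6] = x[0] = 5, the sequence is periodic with period 6.
So x[114] = x[0 + ((114-0) mod 6)] = x[0] = 5.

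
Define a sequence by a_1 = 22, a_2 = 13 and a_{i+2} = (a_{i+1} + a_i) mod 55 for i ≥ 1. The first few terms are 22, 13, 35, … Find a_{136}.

54

We have a_1 = 22,  a_2 = 13,  a_3 = 35,  a_4 = 48,  a_5 = 28,  a_6 = 21,  a_7 = 49,  a_8 = 15,  a_9 = 9,  a_{10} = 24,  a_{11} = 33,  a_{12} = 2,  a_{13} = 35,  a_{14} = 37,  a_{15} = 17,  a_{16} = 54,  a_{17} = 16,  a_{18} = 15,  a_{19} = 31,  a_{20} = 46,  a_{21} = 22,  a_{22} = 13.
Since (a_{21}, a_{22}) = (a_1, a_2) = (22, 13) (two consecutive terms determine the rest), the sequence is periodic with period 20.
So a_{136} = a_{1 + ((136-1) mod 20)} = a_{16} = 54.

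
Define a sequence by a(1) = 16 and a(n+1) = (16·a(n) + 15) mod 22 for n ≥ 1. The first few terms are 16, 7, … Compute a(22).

Listing terms: a(1) = 16, a(2) = 7, a(3) = 17, a(4) = 1, a(5) = 9, a(6) = 5, a(7) = 7.
Since a(7) = a(2) = 7, the sequence is eventually periodic: after a pre-period of length 1 it cycles with period 5.
For n ≥ 2, a(n) depends only on (n - 2) mod 5. (22 - 2) mod 5 = 0, so a(22) = a(2) = 7.

7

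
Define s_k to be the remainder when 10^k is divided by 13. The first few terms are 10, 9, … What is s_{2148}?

1

Computing terms: s_1 = 10,  s_2 = 9,  s_3 = 12,  s_4 = 3,  s_5 = 4,  s_6 = 1,  s_7 = 10.
Since s_7 = s_1 = 10, the sequence is periodic with period 6.
(2148 - 1) mod 6 = 5, so s_{2148} = s_6 = 1.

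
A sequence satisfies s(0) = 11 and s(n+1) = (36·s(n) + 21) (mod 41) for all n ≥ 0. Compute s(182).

Listing terms: s(0) = 11, s(1) = 7, s(2) = 27, s(3) = 9, s(4) = 17, s(5) = 18, s(6) = 13, s(7) = 38, s(8) = 36, s(9) = 5, s(10) = 37, s(11) = 0, s(12) = 21, s(13) = 39, s(14) = 31, s(15) = 30, s(16) = 35, s(17) = 10, s(18) = 12, s(19) = 2, s(20) = 11.
The sequence repeats with period 20.
So s(182) = s(0 + ((182-0) mod 20)) = s(2) = 27.

27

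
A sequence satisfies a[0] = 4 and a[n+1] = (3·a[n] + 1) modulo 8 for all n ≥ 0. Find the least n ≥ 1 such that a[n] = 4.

We have a[0] = 4,  a[1] = 5,  a[2] = 0,  a[3] = 1,  a[4] = 4.
The sequence repeats with period 4.
The value 4 next appears (with n ≥ 1) at a[4].

4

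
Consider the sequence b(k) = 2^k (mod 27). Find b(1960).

Computing terms: b(1) = 2; b(2) = 4; b(3) = 8; b(4) = 16; b(5) = 5; b(6) = 10; b(7) = 20; b(8) = 13; b(9) = 26; b(10) = 25; b(11) = 23; b(12) = 19; b(13) = 11; b(14) = 22; b(15) = 17; b(16) = 7; b(17) = 14; b(18) = 1; b(19) = 2.
Since b(19) = b(1) = 2, the sequence is periodic with period 18.
So b(1960) = b(1 + ((1960-1) mod 18)) = b(16) = 7.

7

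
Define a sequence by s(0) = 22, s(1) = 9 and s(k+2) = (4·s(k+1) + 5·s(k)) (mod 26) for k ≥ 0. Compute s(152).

We have s(0) = 22, s(1) = 9, s(2) = 16, s(3) = 5, s(4) = 22, s(5) = 9.
Since (s(4), s(5)) = (s(0), s(1)) = (22, 9) (two consecutive terms determine the rest), the sequence is periodic with period 4.
(152 - 0) mod 4 = 0, so s(152) = s(0) = 22.

22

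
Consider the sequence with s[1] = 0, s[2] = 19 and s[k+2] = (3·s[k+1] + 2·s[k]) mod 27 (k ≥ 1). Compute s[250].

s[1] = 0; s[2] = 19; s[3] = 3; s[4] = 20; s[5] = 12; s[6] = 22; s[7] = 9; s[8] = 17; s[9] = 15; s[10] = 25; s[11] = 24; s[12] = 14; s[13] = 9; s[14] = 1; s[15] = 21; s[16] = 11; s[17] = 21; s[18] = 4; s[19] = 0; s[20] = 8; s[21] = 24; s[22] = 7; s[23] = 15; s[24] = 5; s[25] = 18; s[26] = 10; s[27] = 12; s[28] = 2; s[29] = 3; s[30] = 13; s[31] = 18; s[32] = 26; s[33] = 6; s[34] = 16; s[35] = 6; s[36] = 23; s[37] = 0; s[38] = 19.
Since (s[37], s[38]) = (s[1], s[2]) = (0, 19) (two consecutive terms determine the rest), the sequence is periodic with period 36.
(250 - 1) mod 36 = 33, so s[250] = s[34] = 16.

16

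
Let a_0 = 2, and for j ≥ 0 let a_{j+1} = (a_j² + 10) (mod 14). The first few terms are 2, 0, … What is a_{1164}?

Listing terms: a_0 = 2; a_1 = 0; a_2 = 10; a_3 = 12; a_4 = 0.
Since a_4 = a_1 = 0, the sequence is eventually periodic: after a pre-period of length 1 it cycles with period 3.
For j ≥ 1, a_j depends only on (j - 1) mod 3. (1164 - 1) mod 3 = 2, so a_{1164} = a_3 = 12.

12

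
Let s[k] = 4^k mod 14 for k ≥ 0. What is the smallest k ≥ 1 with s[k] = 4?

s[0] = 1,  s[1] = 4,  s[2] = 2,  s[3] = 8,  s[4] = 4.
Since s[4] = s[1] = 4, the sequence is eventually periodic: after a pre-period of length 1 it cycles with period 3.
The value 4 first appears (with k ≥ 1) at s[1].

1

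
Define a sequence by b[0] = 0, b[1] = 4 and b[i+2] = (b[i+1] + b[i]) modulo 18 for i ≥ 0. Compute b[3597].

Listing terms: b[0] = 0; b[1] = 4; b[2] = 4; b[3] = 8; b[4] = 12; b[5] = 2; b[6] = 14; b[7] = 16; b[8] = 12; b[9] = 10; b[10] = 4; b[11] = 14; b[12] = 0; b[13] = 14; b[14] = 14; b[15] = 10; b[16] = 6; b[17] = 16; b[18] = 4; b[19] = 2; b[20] = 6; b[21] = 8; b[22] = 14; b[23] = 4; b[24] = 0; b[25] = 4.
The sequence repeats with period 24.
So b[3597] = b[0 + ((3597-0) mod 24)] = b[21] = 8.

8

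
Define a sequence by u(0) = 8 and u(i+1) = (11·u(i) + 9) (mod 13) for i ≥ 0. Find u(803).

Computing terms: u(0) = 8; u(1) = 6; u(2) = 10; u(3) = 2; u(4) = 5; u(5) = 12; u(6) = 11; u(7) = 0; u(8) = 9; u(9) = 4; u(10) = 1; u(11) = 7; u(12) = 8.
The sequence repeats with period 12.
So u(803) = u(0 + ((803-0) mod 12)) = u(11) = 7.

7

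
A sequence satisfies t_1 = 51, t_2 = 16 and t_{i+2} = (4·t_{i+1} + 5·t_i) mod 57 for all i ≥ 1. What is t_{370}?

3

We have t_1 = 51, t_2 = 16, t_3 = 34, t_4 = 45, t_5 = 8, t_6 = 29, t_7 = 42, t_8 = 28, t_9 = 37, t_{10} = 3, t_{11} = 26, t_{12} = 5, t_{13} = 36, t_{14} = 55, t_{15} = 1, t_{16} = 51, t_{17} = 38, t_{18} = 8, t_{19} = 51, t_{20} = 16.
The sequence repeats with period 18.
(370 - 1) mod 18 = 9, so t_{370} = t_{10} = 3.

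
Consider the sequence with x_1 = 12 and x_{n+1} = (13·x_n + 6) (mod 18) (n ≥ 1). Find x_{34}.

12

Listing terms: x_1 = 12; x_2 = 0; x_3 = 6; x_4 = 12.
The sequence repeats with period 3.
So x_{34} = x_{1 + ((34-1) mod 3)} = x_1 = 12.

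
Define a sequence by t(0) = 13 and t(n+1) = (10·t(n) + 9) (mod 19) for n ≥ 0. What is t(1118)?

Computing terms: t(0) = 13; t(1) = 6; t(2) = 12; t(3) = 15; t(4) = 7; t(5) = 3; t(6) = 1; t(7) = 0; t(8) = 9; t(9) = 4; t(10) = 11; t(11) = 5; t(12) = 2; t(13) = 10; t(14) = 14; t(15) = 16; t(16) = 17; t(17) = 8; t(18) = 13.
The sequence repeats with period 18.
So t(1118) = t(0 + ((1118-0) mod 18)) = t(2) = 12.

12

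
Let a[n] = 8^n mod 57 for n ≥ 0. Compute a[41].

50

We have a[0] = 1, a[1] = 8, a[2] = 7, a[3] = 56, a[4] = 49, a[5] = 50, a[6] = 1.
The sequence repeats with period 6.
(41 - 0) mod 6 = 5, so a[41] = a[5] = 50.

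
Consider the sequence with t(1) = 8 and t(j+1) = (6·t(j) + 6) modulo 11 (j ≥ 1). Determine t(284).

6

We have t(1) = 8, t(2) = 10, t(3) = 0, t(4) = 6, t(5) = 9, t(6) = 5, t(7) = 3, t(8) = 2, t(9) = 7, t(10) = 4, t(11) = 8.
Since t(11) = t(1) = 8, the sequence is periodic with period 10.
(284 - 1) mod 10 = 3, so t(284) = t(4) = 6.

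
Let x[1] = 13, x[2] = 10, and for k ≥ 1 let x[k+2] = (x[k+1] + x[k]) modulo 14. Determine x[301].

7

Listing terms: x[1] = 13,  x[2] = 10,  x[3] = 9,  x[4] = 5,  x[5] = 0,  x[6] = 5,  x[7] = 5,  x[8] = 10,  x[9] = 1,  x[10] = 11,  x[11] = 12,  x[12] = 9,  x[13] = 7,  x[14] = 2,  x[15] = 9,  x[16] = 11,  x[17] = 6,  x[18] = 3,  x[19] = 9,  x[20] = 12,  x[21] = 7,  x[22] = 5,  x[23] = 12,  x[24] = 3,  x[25] = 1,  x[26] = 4,  x[27] = 5,  x[28] = 9,  x[29] = 0,  x[30] = 9,  x[31] = 9,  x[32] = 4,  x[33] = 13,  x[34] = 3,  x[35] = 2,  x[36] = 5,  x[37] = 7,  x[38] = 12,  x[39] = 5,  x[40] = 3,  x[41] = 8,  x[42] = 11,  x[43] = 5,  x[44] = 2,  x[45] = 7,  x[46] = 9,  x[47] = 2,  x[48] = 11,  x[49] = 13,  x[50] = 10.
Since (x[49], x[50]) = (x[1], x[2]) = (13, 10) (two consecutive terms determine the rest), the sequence is periodic with period 48.
So x[301] = x[1 + ((301-1) mod 48)] = x[13] = 7.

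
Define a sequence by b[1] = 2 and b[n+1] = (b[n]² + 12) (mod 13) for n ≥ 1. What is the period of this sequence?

Listing terms: b[1] = 2; b[2] = 3; b[3] = 8; b[4] = 11; b[5] = 3.
Since b[5] = b[2] = 3, the sequence is eventually periodic: after a pre-period of length 1 it cycles with period 3.

3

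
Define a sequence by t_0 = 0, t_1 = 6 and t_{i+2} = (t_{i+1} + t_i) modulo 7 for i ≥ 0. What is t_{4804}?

t_0 = 0; t_1 = 6; t_2 = 6; t_3 = 5; t_4 = 4; t_5 = 2; t_6 = 6; t_7 = 1; t_8 = 0; t_9 = 1; t_{10} = 1; t_{11} = 2; t_{12} = 3; t_{13} = 5; t_{14} = 1; t_{15} = 6; t_{16} = 0; t_{17} = 6.
Since (t_{16}, t_{17}) = (t_0, t_1) = (0, 6) (two consecutive terms determine the rest), the sequence is periodic with period 16.
(4804 - 0) mod 16 = 4, so t_{4804} = t_4 = 4.

4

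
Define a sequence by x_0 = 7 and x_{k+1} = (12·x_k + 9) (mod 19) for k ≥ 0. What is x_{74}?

4

We have x_0 = 7; x_1 = 17; x_2 = 4; x_3 = 0; x_4 = 9; x_5 = 3; x_6 = 7.
Since x_6 = x_0 = 7, the sequence is periodic with period 6.
So x_{74} = x_{0 + ((74-0) mod 6)} = x_2 = 4.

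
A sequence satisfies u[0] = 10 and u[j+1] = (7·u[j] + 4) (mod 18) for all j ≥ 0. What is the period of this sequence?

u[0] = 10,  u[1] = 2,  u[2] = 0,  u[3] = 4,  u[4] = 14,  u[5] = 12,  u[6] = 16,  u[7] = 8,  u[8] = 6,  u[9] = 10.
Since u[9] = u[0] = 10, the sequence is periodic with period 9.

9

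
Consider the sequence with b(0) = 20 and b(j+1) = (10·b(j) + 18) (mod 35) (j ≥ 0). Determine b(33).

18

b(0) = 20, b(1) = 8, b(2) = 28, b(3) = 18, b(4) = 23, b(5) = 3, b(6) = 13, b(7) = 8.
Since b(7) = b(1) = 8, the sequence is eventually periodic: after a pre-period of length 1 it cycles with period 6.
For j ≥ 1, b(j) depends only on (j - 1) mod 6. (33 - 1) mod 6 = 2, so b(33) = b(3) = 18.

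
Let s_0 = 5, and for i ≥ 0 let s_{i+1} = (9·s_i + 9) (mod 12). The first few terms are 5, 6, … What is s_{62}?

s_0 = 5, s_1 = 6, s_2 = 3, s_3 = 0, s_4 = 9, s_5 = 6.
Since s_5 = s_1 = 6, the sequence is eventually periodic: after a pre-period of length 1 it cycles with period 4.
For i ≥ 1, s_i depends only on (i - 1) mod 4. (62 - 1) mod 4 = 1, so s_{62} = s_2 = 3.

3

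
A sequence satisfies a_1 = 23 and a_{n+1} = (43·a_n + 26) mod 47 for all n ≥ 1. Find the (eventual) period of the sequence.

Listing terms: a_1 = 23; a_2 = 28; a_3 = 8; a_4 = 41; a_5 = 3; a_6 = 14; a_7 = 17; a_8 = 5; a_9 = 6; a_{10} = 2; a_{11} = 18; a_{12} = 1; a_{13} = 22; a_{14} = 32; a_{15} = 39; a_{16} = 11; a_{17} = 29; a_{18} = 4; a_{19} = 10; a_{20} = 33; a_{21} = 35; a_{22} = 27; a_{23} = 12; a_{24} = 25; a_{25} = 20; a_{26} = 40; a_{27} = 7; a_{28} = 45; a_{29} = 34; a_{30} = 31; a_{31} = 43; a_{32} = 42; a_{33} = 46; a_{34} = 30; a_{35} = 0; a_{36} = 26; a_{37} = 16; a_{38} = 9; a_{39} = 37; a_{40} = 19; a_{41} = 44; a_{42} = 38; a_{43} = 15; a_{44} = 13; a_{45} = 21; a_{46} = 36; a_{47} = 23.
Since a_{47} = a_1 = 23, the sequence is periodic with period 46.

46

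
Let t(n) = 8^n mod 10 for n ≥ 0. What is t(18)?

Listing terms: t(0) = 1,  t(1) = 8,  t(2) = 4,  t(3) = 2,  t(4) = 6,  t(5) = 8.
Since t(5) = t(1) = 8, the sequence is eventually periodic: after a pre-period of length 1 it cycles with period 4.
For n ≥ 1, t(n) depends only on (n - 1) mod 4. (18 - 1) mod 4 = 1, so t(18) = t(2) = 4.

4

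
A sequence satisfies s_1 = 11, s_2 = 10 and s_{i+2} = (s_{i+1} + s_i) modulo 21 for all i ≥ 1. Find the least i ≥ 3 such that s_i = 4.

s_1 = 11; s_2 = 10; s_3 = 0; s_4 = 10; s_5 = 10; s_6 = 20; s_7 = 9; s_8 = 8; s_9 = 17; s_{10} = 4; s_{11} = 0; s_{12} = 4; s_{13} = 4; s_{14} = 8; s_{15} = 12; s_{16} = 20; s_{17} = 11; s_{18} = 10.
Since (s_{17}, s_{18}) = (s_1, s_2) = (11, 10) (two consecutive terms determine the rest), the sequence is periodic with period 16.
The value 4 first appears (with i ≥ 3) at s_{10}.

10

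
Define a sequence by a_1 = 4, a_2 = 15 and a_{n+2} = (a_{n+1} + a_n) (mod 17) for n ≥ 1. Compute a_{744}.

15

Listing terms: a_1 = 4,  a_2 = 15,  a_3 = 2,  a_4 = 0,  a_5 = 2,  a_6 = 2,  a_7 = 4,  a_8 = 6,  a_9 = 10,  a_{10} = 16,  a_{11} = 9,  a_{12} = 8,  a_{13} = 0,  a_{14} = 8,  a_{15} = 8,  a_{16} = 16,  a_{17} = 7,  a_{18} = 6,  a_{19} = 13,  a_{20} = 2,  a_{21} = 15,  a_{22} = 0,  a_{23} = 15,  a_{24} = 15,  a_{25} = 13,  a_{26} = 11,  a_{27} = 7,  a_{28} = 1,  a_{29} = 8,  a_{30} = 9,  a_{31} = 0,  a_{32} = 9,  a_{33} = 9,  a_{34} = 1,  a_{35} = 10,  a_{36} = 11,  a_{37} = 4,  a_{38} = 15.
The sequence repeats with period 36.
(744 - 1) mod 36 = 23, so a_{744} = a_{24} = 15.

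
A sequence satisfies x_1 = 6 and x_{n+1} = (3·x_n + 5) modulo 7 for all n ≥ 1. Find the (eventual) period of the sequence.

We have x_1 = 6, x_2 = 2, x_3 = 4, x_4 = 3, x_5 = 0, x_6 = 5, x_7 = 6.
The sequence repeats with period 6.

6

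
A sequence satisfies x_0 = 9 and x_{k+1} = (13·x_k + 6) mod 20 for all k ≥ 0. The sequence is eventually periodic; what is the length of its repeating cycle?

Listing terms: x_0 = 9,  x_1 = 3,  x_2 = 5,  x_3 = 11,  x_4 = 9.
Since x_4 = x_0 = 9, the sequence is periodic with period 4.

4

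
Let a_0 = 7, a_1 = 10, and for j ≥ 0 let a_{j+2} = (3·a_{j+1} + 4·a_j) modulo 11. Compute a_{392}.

a_0 = 7, a_1 = 10, a_2 = 3, a_3 = 5, a_4 = 5, a_5 = 2, a_6 = 4, a_7 = 9, a_8 = 10, a_9 = 0, a_{10} = 7, a_{11} = 10.
Since (a_{10}, a_{11}) = (a_0, a_1) = (7, 10) (two consecutive terms determine the rest), the sequence is periodic with period 10.
So a_{392} = a_{0 + ((392-0) mod 10)} = a_2 = 3.

3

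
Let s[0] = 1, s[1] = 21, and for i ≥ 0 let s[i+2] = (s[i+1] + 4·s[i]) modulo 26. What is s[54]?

We have s[0] = 1, s[1] = 21, s[2] = 25, s[3] = 5, s[4] = 1, s[5] = 21.
Since (s[4], s[5]) = (s[0], s[1]) = (1, 21) (two consecutive terms determine the rest), the sequence is periodic with period 4.
(54 - 0) mod 4 = 2, so s[54] = s[2] = 25.

25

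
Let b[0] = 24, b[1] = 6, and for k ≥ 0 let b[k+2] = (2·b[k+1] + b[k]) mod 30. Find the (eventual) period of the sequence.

12

b[0] = 24, b[1] = 6, b[2] = 6, b[3] = 18, b[4] = 12, b[5] = 12, b[6] = 6, b[7] = 24, b[8] = 24, b[9] = 12, b[10] = 18, b[11] = 18, b[12] = 24, b[13] = 6.
Since (b[12], b[13]) = (b[0], b[1]) = (24, 6) (two consecutive terms determine the rest), the sequence is periodic with period 12.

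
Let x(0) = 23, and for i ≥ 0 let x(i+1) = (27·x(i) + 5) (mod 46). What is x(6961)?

x(0) = 23; x(1) = 28; x(2) = 25; x(3) = 36; x(4) = 11; x(5) = 26; x(6) = 17; x(7) = 4; x(8) = 21; x(9) = 20; x(10) = 39; x(11) = 0; x(12) = 5; x(13) = 2; x(14) = 13; x(15) = 34; x(16) = 3; x(17) = 40; x(18) = 27; x(19) = 44; x(20) = 43; x(21) = 16; x(22) = 23.
Since x(22) = x(0) = 23, the sequence is periodic with period 22.
So x(6961) = x(0 + ((6961-0) mod 22)) = x(9) = 20.

20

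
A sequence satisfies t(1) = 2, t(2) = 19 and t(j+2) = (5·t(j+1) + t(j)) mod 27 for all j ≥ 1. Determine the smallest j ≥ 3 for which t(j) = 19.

t(1) = 2,  t(2) = 19,  t(3) = 16,  t(4) = 18,  t(5) = 25,  t(6) = 8,  t(7) = 11,  t(8) = 9,  t(9) = 2,  t(10) = 19.
The sequence repeats with period 8.
The value 19 next appears (with j ≥ 3) at t(10).

10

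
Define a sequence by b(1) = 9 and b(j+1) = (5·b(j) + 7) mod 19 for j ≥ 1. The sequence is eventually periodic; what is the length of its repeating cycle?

9

Computing terms: b(1) = 9, b(2) = 14, b(3) = 1, b(4) = 12, b(5) = 10, b(6) = 0, b(7) = 7, b(8) = 4, b(9) = 8, b(10) = 9.
The sequence repeats with period 9.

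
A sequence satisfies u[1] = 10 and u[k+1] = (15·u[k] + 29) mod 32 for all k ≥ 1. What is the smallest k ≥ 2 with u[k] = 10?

5

Listing terms: u[1] = 10; u[2] = 19; u[3] = 26; u[4] = 3; u[5] = 10.
The sequence repeats with period 4.
The value 10 next appears (with k ≥ 2) at u[5].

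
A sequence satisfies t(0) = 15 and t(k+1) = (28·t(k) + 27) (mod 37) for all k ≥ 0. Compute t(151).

Listing terms: t(0) = 15; t(1) = 3; t(2) = 0; t(3) = 27; t(4) = 6; t(5) = 10; t(6) = 11; t(7) = 2; t(8) = 9; t(9) = 20; t(10) = 32; t(11) = 35; t(12) = 8; t(13) = 29; t(14) = 25; t(15) = 24; t(16) = 33; t(17) = 26; t(18) = 15.
Since t(18) = t(0) = 15, the sequence is periodic with period 18.
(151 - 0) mod 18 = 7, so t(151) = t(7) = 2.

2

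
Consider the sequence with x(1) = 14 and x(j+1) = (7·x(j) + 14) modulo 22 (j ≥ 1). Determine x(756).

We have x(1) = 14,  x(2) = 2,  x(3) = 6,  x(4) = 12,  x(5) = 10,  x(6) = 18,  x(7) = 8,  x(8) = 4,  x(9) = 20,  x(10) = 0,  x(11) = 14.
Since x(11) = x(1) = 14, the sequence is periodic with period 10.
So x(756) = x(1 + ((756-1) mod 10)) = x(6) = 18.

18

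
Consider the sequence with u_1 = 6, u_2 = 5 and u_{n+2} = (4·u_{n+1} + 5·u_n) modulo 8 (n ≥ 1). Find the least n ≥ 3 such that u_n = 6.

5

We have u_1 = 6; u_2 = 5; u_3 = 2; u_4 = 1; u_5 = 6; u_6 = 5.
The sequence repeats with period 4.
The value 6 next appears (with n ≥ 3) at u_5.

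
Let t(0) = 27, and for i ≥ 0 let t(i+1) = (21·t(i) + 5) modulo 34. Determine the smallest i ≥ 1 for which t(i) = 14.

We have t(0) = 27,  t(1) = 28,  t(2) = 15,  t(3) = 14,  t(4) = 27.
Since t(4) = t(0) = 27, the sequence is periodic with period 4.
The value 14 first appears (with i ≥ 1) at t(3).

3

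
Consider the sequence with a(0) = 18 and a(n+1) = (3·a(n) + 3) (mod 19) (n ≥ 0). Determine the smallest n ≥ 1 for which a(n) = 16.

10

We have a(0) = 18; a(1) = 0; a(2) = 3; a(3) = 12; a(4) = 1; a(5) = 6; a(6) = 2; a(7) = 9; a(8) = 11; a(9) = 17; a(10) = 16; a(11) = 13; a(12) = 4; a(13) = 15; a(14) = 10; a(15) = 14; a(16) = 7; a(17) = 5; a(18) = 18.
Since a(18) = a(0) = 18, the sequence is periodic with period 18.
The value 16 first appears (with n ≥ 1) at a(10).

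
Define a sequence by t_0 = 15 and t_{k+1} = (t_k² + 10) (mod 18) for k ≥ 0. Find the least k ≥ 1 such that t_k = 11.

2

We have t_0 = 15; t_1 = 1; t_2 = 11; t_3 = 5; t_4 = 17; t_5 = 11.
Since t_5 = t_2 = 11, the sequence is eventually periodic: after a pre-period of length 2 it cycles with period 3.
The value 11 first appears (with k ≥ 1) at t_2.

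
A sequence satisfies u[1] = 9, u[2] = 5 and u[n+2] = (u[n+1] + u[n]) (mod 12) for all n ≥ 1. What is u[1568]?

Listing terms: u[1] = 9,  u[2] = 5,  u[3] = 2,  u[4] = 7,  u[5] = 9,  u[6] = 4,  u[7] = 1,  u[8] = 5,  u[9] = 6,  u[10] = 11,  u[11] = 5,  u[12] = 4,  u[13] = 9,  u[14] = 1,  u[15] = 10,  u[16] = 11,  u[17] = 9,  u[18] = 8,  u[19] = 5,  u[20] = 1,  u[21] = 6,  u[22] = 7,  u[23] = 1,  u[24] = 8,  u[25] = 9,  u[26] = 5.
Since (u[25], u[26]) = (u[1], u[2]) = (9, 5) (two consecutive terms determine the rest), the sequence is periodic with period 24.
So u[1568] = u[1 + ((1568-1) mod 24)] = u[8] = 5.

5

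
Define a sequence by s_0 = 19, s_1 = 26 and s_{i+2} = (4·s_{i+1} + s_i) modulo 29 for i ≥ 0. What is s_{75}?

18

s_0 = 19, s_1 = 26, s_2 = 7, s_3 = 25, s_4 = 20, s_5 = 18, s_6 = 5, s_7 = 9, s_8 = 12, s_9 = 28, s_{10} = 8, s_{11} = 2, s_{12} = 16, s_{13} = 8, s_{14} = 19, s_{15} = 26.
Since (s_{14}, s_{15}) = (s_0, s_1) = (19, 26) (two consecutive terms determine the rest), the sequence is periodic with period 14.
So s_{75} = s_{0 + ((75-0) mod 14)} = s_5 = 18.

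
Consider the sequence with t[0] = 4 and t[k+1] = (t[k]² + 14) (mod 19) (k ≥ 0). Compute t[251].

18

We have t[0] = 4; t[1] = 11; t[2] = 2; t[3] = 18; t[4] = 15; t[5] = 11.
Since t[5] = t[1] = 11, the sequence is eventually periodic: after a pre-period of length 1 it cycles with period 4.
For k ≥ 1, t[k] depends only on (k - 1) mod 4. (251 - 1) mod 4 = 2, so t[251] = t[3] = 18.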